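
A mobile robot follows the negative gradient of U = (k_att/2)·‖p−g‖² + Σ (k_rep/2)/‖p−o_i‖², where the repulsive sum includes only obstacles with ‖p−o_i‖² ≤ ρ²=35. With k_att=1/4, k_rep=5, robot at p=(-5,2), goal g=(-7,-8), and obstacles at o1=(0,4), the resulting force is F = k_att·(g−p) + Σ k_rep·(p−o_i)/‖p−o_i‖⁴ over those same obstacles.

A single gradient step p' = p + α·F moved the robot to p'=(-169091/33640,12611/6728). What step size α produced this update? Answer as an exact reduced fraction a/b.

F_att = 1/4·(g−p) = 1/4·(-2,-10) = (-0.5000,-2.5000)
o1: d²=29 ≤ ρ²=35; F_rep = 5·(-5,-2)/29² = (-0.0297,-0.0119)
F = F_att + ΣF_rep = (-0.5297,-2.5119)
Δp = p'−p = (-0.0265,-0.1256); α = Δx/Fx = (-891/33640) / (-891/1682) = 1/20
check: Δy/Fy = (-845/6728) / (-4225/1682) = 1/20 ✓

α = 1/20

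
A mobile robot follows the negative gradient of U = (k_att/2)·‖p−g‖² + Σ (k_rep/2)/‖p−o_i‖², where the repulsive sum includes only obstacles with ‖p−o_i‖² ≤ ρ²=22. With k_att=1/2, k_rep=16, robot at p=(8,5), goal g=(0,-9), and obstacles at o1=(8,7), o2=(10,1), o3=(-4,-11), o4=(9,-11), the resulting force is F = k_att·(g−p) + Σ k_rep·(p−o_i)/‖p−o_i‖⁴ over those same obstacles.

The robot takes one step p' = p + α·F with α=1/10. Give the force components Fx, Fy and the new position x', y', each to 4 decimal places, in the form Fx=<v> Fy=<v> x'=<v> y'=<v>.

F_att = 1/2·(g−p) = 1/2·(-8,-14) = (-4.0000,-7.0000)
o1: d²=4 ≤ ρ²=22; F_rep = 16·(0,-2)/4² = (0.0000,-2.0000)
o2: d²=20 ≤ ρ²=22; F_rep = 16·(-2,4)/20² = (-0.0800,0.1600)
o3: d²=400 > ρ²=22 → inactive
o4: d²=257 > ρ²=22 → inactive
F = F_att + ΣF_rep = (-4.0800,-8.8400)
p' = p + 1/10·F = (7.5920,4.1160)

Fx=-4.0800 Fy=-8.8400 x'=7.5920 y'=4.1160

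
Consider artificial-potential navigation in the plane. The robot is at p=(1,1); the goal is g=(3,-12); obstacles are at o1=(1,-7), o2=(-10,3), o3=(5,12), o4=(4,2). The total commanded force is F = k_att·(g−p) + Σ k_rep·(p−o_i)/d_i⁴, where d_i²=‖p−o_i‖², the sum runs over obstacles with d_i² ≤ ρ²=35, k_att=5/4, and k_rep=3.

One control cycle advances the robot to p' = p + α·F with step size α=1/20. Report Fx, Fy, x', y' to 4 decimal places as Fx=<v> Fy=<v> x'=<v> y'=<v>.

F_att = 5/4·(g−p) = 5/4·(2,-13) = (2.5000,-16.2500)
o1: d²=64 > ρ²=35 → inactive
o2: d²=125 > ρ²=35 → inactive
o3: d²=137 > ρ²=35 → inactive
o4: d²=10 ≤ ρ²=35; F_rep = 3·(-3,-1)/10² = (-0.0900,-0.0300)
F = F_att + ΣF_rep = (2.4100,-16.2800)
p' = p + 1/20·F = (1.1205,0.1860)

Fx=2.4100 Fy=-16.2800 x'=1.1205 y'=0.1860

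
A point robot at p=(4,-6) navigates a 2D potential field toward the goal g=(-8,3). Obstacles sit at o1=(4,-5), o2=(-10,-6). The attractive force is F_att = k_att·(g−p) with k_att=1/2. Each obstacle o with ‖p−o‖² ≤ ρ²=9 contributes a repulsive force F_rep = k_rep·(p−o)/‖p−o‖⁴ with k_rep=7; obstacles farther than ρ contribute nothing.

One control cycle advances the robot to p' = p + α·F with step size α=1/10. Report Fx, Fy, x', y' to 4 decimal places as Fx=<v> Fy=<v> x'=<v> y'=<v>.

F_att = 1/2·(g−p) = 1/2·(-12,9) = (-6.0000,4.5000)
o1: d²=1 ≤ ρ²=9; F_rep = 7·(0,-1)/1² = (0.0000,-7.0000)
o2: d²=196 > ρ²=9 → inactive
F = F_att + ΣF_rep = (-6.0000,-2.5000)
p' = p + 1/10·F = (3.4000,-6.2500)

Fx=-6.0000 Fy=-2.5000 x'=3.4000 y'=-6.2500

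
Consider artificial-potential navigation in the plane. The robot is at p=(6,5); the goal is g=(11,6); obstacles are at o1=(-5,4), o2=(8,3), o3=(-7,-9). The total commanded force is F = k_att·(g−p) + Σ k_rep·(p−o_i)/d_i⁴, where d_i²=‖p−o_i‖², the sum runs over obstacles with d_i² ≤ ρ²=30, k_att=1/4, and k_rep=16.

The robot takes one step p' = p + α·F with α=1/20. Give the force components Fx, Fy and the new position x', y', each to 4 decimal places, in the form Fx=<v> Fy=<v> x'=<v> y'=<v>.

F_att = 1/4·(g−p) = 1/4·(5,1) = (1.2500,0.2500)
o1: d²=122 > ρ²=30 → inactive
o2: d²=8 ≤ ρ²=30; F_rep = 16·(-2,2)/8² = (-0.5000,0.5000)
o3: d²=365 > ρ²=30 → inactive
F = F_att + ΣF_rep = (0.7500,0.7500)
p' = p + 1/20·F = (6.0375,5.0375)

Fx=0.7500 Fy=0.7500 x'=6.0375 y'=5.0375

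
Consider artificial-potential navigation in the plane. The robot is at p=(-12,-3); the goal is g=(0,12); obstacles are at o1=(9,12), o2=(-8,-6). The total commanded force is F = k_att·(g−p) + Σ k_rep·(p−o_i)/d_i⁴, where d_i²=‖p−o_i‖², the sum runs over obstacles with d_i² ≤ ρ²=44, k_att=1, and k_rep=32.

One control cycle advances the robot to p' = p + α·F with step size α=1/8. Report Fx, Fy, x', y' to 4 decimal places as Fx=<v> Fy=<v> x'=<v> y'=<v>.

F_att = 1·(g−p) = 1·(12,15) = (12.0000,15.0000)
o1: d²=666 > ρ²=44 → inactive
o2: d²=25 ≤ ρ²=44; F_rep = 32·(-4,3)/25² = (-0.2048,0.1536)
F = F_att + ΣF_rep = (11.7952,15.1536)
p' = p + 1/8·F = (-10.5256,-1.1058)

Fx=11.7952 Fy=15.1536 x'=-10.5256 y'=-1.1058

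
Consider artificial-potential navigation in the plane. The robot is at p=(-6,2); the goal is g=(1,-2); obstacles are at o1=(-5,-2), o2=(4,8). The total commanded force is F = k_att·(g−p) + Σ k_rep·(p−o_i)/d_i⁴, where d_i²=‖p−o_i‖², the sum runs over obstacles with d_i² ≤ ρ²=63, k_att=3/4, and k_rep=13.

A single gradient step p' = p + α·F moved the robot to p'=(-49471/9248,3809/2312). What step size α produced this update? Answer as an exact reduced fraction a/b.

F_att = 3/4·(g−p) = 3/4·(7,-4) = (5.2500,-3.0000)
o1: d²=17 ≤ ρ²=63; F_rep = 13·(-1,4)/17² = (-0.0450,0.1799)
o2: d²=136 > ρ²=63 → inactive
F = F_att + ΣF_rep = (5.2050,-2.8201)
Δp = p'−p = (0.6506,-0.3525); α = Δx/Fx = (6017/9248) / (6017/1156) = 1/8
check: Δy/Fy = (-815/2312) / (-815/289) = 1/8 ✓

α = 1/8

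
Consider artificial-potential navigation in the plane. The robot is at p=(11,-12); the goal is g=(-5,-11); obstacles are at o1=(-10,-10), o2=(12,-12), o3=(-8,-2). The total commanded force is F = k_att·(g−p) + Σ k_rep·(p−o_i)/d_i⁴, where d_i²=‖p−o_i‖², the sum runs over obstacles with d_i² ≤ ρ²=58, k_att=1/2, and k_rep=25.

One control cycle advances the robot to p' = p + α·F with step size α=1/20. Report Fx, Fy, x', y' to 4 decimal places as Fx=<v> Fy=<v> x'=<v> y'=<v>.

F_att = 1/2·(g−p) = 1/2·(-16,1) = (-8.0000,0.5000)
o1: d²=445 > ρ²=58 → inactive
o2: d²=1 ≤ ρ²=58; F_rep = 25·(-1,0)/1² = (-25.0000,0.0000)
o3: d²=461 > ρ²=58 → inactive
F = F_att + ΣF_rep = (-33.0000,0.5000)
p' = p + 1/20·F = (9.3500,-11.9750)

Fx=-33.0000 Fy=0.5000 x'=9.3500 y'=-11.9750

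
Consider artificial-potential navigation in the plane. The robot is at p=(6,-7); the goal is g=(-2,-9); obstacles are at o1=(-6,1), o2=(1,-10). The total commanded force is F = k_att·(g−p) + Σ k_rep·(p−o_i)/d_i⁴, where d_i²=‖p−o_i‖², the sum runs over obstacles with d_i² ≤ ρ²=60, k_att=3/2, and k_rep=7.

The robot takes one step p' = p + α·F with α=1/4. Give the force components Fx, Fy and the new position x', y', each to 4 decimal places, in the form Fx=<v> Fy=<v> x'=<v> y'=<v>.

F_att = 3/2·(g−p) = 3/2·(-8,-2) = (-12.0000,-3.0000)
o1: d²=208 > ρ²=60 → inactive
o2: d²=34 ≤ ρ²=60; F_rep = 7·(5,3)/34² = (0.0303,0.0182)
F = F_att + ΣF_rep = (-11.9697,-2.9818)
p' = p + 1/4·F = (3.0076,-7.7455)

Fx=-11.9697 Fy=-2.9818 x'=3.0076 y'=-7.7455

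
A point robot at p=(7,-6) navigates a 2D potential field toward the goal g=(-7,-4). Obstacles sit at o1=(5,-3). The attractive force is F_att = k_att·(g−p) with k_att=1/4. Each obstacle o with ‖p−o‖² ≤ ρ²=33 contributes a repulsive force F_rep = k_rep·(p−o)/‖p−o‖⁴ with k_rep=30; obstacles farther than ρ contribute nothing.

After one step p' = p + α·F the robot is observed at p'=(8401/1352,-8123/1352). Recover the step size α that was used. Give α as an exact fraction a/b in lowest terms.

α = 1/4

F_att = 1/4·(g−p) = 1/4·(-14,2) = (-3.5000,0.5000)
o1: d²=13 ≤ ρ²=33; F_rep = 30·(2,-3)/13² = (0.3550,-0.5325)
F = F_att + ΣF_rep = (-3.1450,-0.0325)
Δp = p'−p = (-0.7862,-0.0081); α = Δx/Fx = (-1063/1352) / (-1063/338) = 1/4
check: Δy/Fy = (-11/1352) / (-11/338) = 1/4 ✓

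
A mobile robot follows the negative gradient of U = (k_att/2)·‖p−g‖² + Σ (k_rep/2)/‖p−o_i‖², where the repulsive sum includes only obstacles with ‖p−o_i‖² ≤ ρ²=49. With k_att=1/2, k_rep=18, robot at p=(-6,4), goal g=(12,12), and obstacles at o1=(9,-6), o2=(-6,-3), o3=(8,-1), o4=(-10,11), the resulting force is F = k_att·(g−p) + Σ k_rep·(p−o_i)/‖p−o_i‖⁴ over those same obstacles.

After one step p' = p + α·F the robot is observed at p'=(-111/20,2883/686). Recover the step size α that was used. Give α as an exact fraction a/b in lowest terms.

α = 1/20

F_att = 1/2·(g−p) = 1/2·(18,8) = (9.0000,4.0000)
o1: d²=325 > ρ²=49 → inactive
o2: d²=49 ≤ ρ²=49; F_rep = 18·(0,7)/49² = (0.0000,0.0525)
o3: d²=221 > ρ²=49 → inactive
o4: d²=65 > ρ²=49 → inactive
F = F_att + ΣF_rep = (9.0000,4.0525)
Δp = p'−p = (0.4500,0.2026); α = Δx/Fx = (9/20) / (9) = 1/20
check: Δy/Fy = (139/686) / (1390/343) = 1/20 ✓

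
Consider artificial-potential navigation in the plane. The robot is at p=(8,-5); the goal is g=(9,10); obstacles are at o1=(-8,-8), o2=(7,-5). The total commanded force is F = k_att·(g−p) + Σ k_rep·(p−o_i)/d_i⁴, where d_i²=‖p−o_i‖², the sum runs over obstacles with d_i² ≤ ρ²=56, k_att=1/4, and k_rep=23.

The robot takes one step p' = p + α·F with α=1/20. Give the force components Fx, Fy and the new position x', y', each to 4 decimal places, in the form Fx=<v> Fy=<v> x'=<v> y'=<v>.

F_att = 1/4·(g−p) = 1/4·(1,15) = (0.2500,3.7500)
o1: d²=265 > ρ²=56 → inactive
o2: d²=1 ≤ ρ²=56; F_rep = 23·(1,0)/1² = (23.0000,0.0000)
F = F_att + ΣF_rep = (23.2500,3.7500)
p' = p + 1/20·F = (9.1625,-4.8125)

Fx=23.2500 Fy=3.7500 x'=9.1625 y'=-4.8125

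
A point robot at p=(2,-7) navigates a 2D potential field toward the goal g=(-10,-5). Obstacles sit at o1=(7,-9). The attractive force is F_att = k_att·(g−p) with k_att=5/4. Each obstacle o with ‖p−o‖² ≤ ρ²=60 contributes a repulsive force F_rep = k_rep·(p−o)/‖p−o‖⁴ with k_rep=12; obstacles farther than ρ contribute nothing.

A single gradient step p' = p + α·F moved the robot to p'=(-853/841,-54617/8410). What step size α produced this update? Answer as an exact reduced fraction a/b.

α = 1/5

F_att = 5/4·(g−p) = 5/4·(-12,2) = (-15.0000,2.5000)
o1: d²=29 ≤ ρ²=60; F_rep = 12·(-5,2)/29² = (-0.0713,0.0285)
F = F_att + ΣF_rep = (-15.0713,2.5285)
Δp = p'−p = (-3.0143,0.5057); α = Δx/Fx = (-2535/841) / (-12675/841) = 1/5
check: Δy/Fy = (4253/8410) / (4253/1682) = 1/5 ✓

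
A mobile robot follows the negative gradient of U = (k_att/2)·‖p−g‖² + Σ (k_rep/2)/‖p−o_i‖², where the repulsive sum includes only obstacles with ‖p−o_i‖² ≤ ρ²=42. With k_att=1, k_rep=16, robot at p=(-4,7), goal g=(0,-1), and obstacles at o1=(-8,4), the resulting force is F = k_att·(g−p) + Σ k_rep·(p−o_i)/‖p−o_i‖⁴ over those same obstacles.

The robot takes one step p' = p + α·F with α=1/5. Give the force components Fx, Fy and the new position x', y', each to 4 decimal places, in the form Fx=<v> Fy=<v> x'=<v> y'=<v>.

Fx=4.1024 Fy=-7.9232 x'=-3.1795 y'=5.4154

F_att = 1·(g−p) = 1·(4,-8) = (4.0000,-8.0000)
o1: d²=25 ≤ ρ²=42; F_rep = 16·(4,3)/25² = (0.1024,0.0768)
F = F_att + ΣF_rep = (4.1024,-7.9232)
p' = p + 1/5·F = (-3.1795,5.4154)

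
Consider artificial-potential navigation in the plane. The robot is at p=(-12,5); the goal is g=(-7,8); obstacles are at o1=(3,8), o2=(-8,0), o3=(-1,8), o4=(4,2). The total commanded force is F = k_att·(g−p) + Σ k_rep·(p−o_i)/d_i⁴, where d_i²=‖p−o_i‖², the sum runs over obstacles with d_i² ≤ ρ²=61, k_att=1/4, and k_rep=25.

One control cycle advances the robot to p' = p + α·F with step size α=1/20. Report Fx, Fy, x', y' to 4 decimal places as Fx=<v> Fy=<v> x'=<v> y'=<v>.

F_att = 1/4·(g−p) = 1/4·(5,3) = (1.2500,0.7500)
o1: d²=234 > ρ²=61 → inactive
o2: d²=41 ≤ ρ²=61; F_rep = 25·(-4,5)/41² = (-0.0595,0.0744)
o3: d²=130 > ρ²=61 → inactive
o4: d²=265 > ρ²=61 → inactive
F = F_att + ΣF_rep = (1.1905,0.8244)
p' = p + 1/20·F = (-11.9405,5.0412)

Fx=1.1905 Fy=0.8244 x'=-11.9405 y'=5.0412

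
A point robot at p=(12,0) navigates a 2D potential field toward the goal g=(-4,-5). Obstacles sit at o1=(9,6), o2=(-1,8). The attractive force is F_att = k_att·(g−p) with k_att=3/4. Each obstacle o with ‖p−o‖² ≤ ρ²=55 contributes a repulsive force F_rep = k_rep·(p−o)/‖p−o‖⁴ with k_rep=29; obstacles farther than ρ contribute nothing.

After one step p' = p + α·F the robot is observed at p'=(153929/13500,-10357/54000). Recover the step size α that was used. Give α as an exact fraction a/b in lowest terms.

α = 1/20

F_att = 3/4·(g−p) = 3/4·(-16,-5) = (-12.0000,-3.7500)
o1: d²=45 ≤ ρ²=55; F_rep = 29·(3,-6)/45² = (0.0430,-0.0859)
o2: d²=233 > ρ²=55 → inactive
F = F_att + ΣF_rep = (-11.9570,-3.8359)
Δp = p'−p = (-0.5979,-0.1918); α = Δx/Fx = (-8071/13500) / (-8071/675) = 1/20
check: Δy/Fy = (-10357/54000) / (-10357/2700) = 1/20 ✓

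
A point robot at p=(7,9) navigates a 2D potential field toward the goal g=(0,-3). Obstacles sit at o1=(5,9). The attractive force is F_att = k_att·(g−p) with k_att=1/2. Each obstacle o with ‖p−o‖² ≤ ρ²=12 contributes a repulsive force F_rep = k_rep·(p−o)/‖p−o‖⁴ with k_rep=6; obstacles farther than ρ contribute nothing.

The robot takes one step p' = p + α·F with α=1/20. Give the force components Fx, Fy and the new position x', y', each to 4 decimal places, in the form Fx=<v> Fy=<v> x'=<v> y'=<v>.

F_att = 1/2·(g−p) = 1/2·(-7,-12) = (-3.5000,-6.0000)
o1: d²=4 ≤ ρ²=12; F_rep = 6·(2,0)/4² = (0.7500,0.0000)
F = F_att + ΣF_rep = (-2.7500,-6.0000)
p' = p + 1/20·F = (6.8625,8.7000)

Fx=-2.7500 Fy=-6.0000 x'=6.8625 y'=8.7000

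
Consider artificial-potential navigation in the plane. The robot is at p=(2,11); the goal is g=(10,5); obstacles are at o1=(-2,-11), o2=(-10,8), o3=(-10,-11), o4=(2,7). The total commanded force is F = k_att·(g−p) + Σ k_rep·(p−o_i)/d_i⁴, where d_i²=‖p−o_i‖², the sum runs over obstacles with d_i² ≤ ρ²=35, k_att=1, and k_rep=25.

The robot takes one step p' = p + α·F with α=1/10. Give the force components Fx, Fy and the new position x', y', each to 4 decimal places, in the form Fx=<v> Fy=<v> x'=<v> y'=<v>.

F_att = 1·(g−p) = 1·(8,-6) = (8.0000,-6.0000)
o1: d²=500 > ρ²=35 → inactive
o2: d²=153 > ρ²=35 → inactive
o3: d²=628 > ρ²=35 → inactive
o4: d²=16 ≤ ρ²=35; F_rep = 25·(0,4)/16² = (0.0000,0.3906)
F = F_att + ΣF_rep = (8.0000,-5.6094)
p' = p + 1/10·F = (2.8000,10.4391)

Fx=8.0000 Fy=-5.6094 x'=2.8000 y'=10.4391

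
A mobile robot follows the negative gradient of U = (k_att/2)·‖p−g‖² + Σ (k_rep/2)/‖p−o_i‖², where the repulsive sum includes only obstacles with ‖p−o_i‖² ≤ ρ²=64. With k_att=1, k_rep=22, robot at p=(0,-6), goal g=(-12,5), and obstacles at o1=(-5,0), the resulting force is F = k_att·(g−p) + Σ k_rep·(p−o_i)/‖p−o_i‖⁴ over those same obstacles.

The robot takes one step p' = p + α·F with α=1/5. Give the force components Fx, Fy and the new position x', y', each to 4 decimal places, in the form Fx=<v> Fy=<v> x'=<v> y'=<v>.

F_att = 1·(g−p) = 1·(-12,11) = (-12.0000,11.0000)
o1: d²=61 ≤ ρ²=64; F_rep = 22·(5,-6)/61² = (0.0296,-0.0355)
F = F_att + ΣF_rep = (-11.9704,10.9645)
p' = p + 1/5·F = (-2.3941,-3.8071)

Fx=-11.9704 Fy=10.9645 x'=-2.3941 y'=-3.8071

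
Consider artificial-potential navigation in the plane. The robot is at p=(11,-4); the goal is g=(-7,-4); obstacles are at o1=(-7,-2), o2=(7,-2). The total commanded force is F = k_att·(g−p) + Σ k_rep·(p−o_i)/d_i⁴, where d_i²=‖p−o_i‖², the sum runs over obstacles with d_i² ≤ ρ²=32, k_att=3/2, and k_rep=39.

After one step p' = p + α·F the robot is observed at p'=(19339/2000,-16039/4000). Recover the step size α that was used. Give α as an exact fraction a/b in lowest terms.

F_att = 3/2·(g−p) = 3/2·(-18,0) = (-27.0000,0.0000)
o1: d²=328 > ρ²=32 → inactive
o2: d²=20 ≤ ρ²=32; F_rep = 39·(4,-2)/20² = (0.3900,-0.1950)
F = F_att + ΣF_rep = (-26.6100,-0.1950)
Δp = p'−p = (-1.3305,-0.0097); α = Δx/Fx = (-2661/2000) / (-2661/100) = 1/20
check: Δy/Fy = (-39/4000) / (-39/200) = 1/20 ✓

α = 1/20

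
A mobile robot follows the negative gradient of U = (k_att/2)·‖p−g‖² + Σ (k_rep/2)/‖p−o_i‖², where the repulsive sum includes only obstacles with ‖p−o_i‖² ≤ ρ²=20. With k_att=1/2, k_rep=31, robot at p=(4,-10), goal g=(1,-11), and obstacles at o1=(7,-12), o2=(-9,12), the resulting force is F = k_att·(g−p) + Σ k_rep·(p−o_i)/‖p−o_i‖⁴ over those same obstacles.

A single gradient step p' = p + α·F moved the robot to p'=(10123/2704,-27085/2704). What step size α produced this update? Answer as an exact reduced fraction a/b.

α = 1/8

F_att = 1/2·(g−p) = 1/2·(-3,-1) = (-1.5000,-0.5000)
o1: d²=13 ≤ ρ²=20; F_rep = 31·(-3,2)/13² = (-0.5503,0.3669)
o2: d²=653 > ρ²=20 → inactive
F = F_att + ΣF_rep = (-2.0503,-0.1331)
Δp = p'−p = (-0.2563,-0.0166); α = Δx/Fx = (-693/2704) / (-693/338) = 1/8
check: Δy/Fy = (-45/2704) / (-45/338) = 1/8 ✓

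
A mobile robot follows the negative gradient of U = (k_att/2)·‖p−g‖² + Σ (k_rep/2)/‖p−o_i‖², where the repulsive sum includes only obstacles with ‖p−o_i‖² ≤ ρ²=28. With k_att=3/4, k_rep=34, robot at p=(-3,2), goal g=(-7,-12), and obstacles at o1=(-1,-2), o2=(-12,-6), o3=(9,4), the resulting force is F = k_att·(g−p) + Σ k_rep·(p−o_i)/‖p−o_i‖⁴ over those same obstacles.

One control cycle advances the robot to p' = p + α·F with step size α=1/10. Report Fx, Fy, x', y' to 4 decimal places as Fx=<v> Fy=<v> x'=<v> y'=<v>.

F_att = 3/4·(g−p) = 3/4·(-4,-14) = (-3.0000,-10.5000)
o1: d²=20 ≤ ρ²=28; F_rep = 34·(-2,4)/20² = (-0.1700,0.3400)
o2: d²=145 > ρ²=28 → inactive
o3: d²=148 > ρ²=28 → inactive
F = F_att + ΣF_rep = (-3.1700,-10.1600)
p' = p + 1/10·F = (-3.3170,0.9840)

Fx=-3.1700 Fy=-10.1600 x'=-3.3170 y'=0.9840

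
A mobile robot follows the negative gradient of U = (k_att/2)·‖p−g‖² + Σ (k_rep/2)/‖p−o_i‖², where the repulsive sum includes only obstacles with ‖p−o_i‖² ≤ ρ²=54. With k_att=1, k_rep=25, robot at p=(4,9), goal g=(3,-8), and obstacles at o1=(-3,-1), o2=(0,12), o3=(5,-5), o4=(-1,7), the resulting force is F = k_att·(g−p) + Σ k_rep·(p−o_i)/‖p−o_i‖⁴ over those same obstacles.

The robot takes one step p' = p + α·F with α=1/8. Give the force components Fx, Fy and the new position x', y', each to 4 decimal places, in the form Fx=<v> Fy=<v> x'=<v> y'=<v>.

Fx=-0.6914 Fy=-17.0605 x'=3.9136 y'=6.8674

F_att = 1·(g−p) = 1·(-1,-17) = (-1.0000,-17.0000)
o1: d²=149 > ρ²=54 → inactive
o2: d²=25 ≤ ρ²=54; F_rep = 25·(4,-3)/25² = (0.1600,-0.1200)
o3: d²=197 > ρ²=54 → inactive
o4: d²=29 ≤ ρ²=54; F_rep = 25·(5,2)/29² = (0.1486,0.0595)
F = F_att + ΣF_rep = (-0.6914,-17.0605)
p' = p + 1/8·F = (3.9136,6.8674)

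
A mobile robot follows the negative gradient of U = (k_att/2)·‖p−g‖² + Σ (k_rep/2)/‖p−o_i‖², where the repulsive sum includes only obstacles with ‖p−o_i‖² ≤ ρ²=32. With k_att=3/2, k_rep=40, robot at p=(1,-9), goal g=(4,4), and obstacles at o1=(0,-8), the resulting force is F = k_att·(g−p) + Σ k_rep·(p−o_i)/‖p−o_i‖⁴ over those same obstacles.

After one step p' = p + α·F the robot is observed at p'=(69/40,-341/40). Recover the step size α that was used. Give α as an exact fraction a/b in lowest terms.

F_att = 3/2·(g−p) = 3/2·(3,13) = (4.5000,19.5000)
o1: d²=2 ≤ ρ²=32; F_rep = 40·(1,-1)/2² = (10.0000,-10.0000)
F = F_att + ΣF_rep = (14.5000,9.5000)
Δp = p'−p = (0.7250,0.4750); α = Δx/Fx = (29/40) / (29/2) = 1/20
check: Δy/Fy = (19/40) / (19/2) = 1/20 ✓

α = 1/20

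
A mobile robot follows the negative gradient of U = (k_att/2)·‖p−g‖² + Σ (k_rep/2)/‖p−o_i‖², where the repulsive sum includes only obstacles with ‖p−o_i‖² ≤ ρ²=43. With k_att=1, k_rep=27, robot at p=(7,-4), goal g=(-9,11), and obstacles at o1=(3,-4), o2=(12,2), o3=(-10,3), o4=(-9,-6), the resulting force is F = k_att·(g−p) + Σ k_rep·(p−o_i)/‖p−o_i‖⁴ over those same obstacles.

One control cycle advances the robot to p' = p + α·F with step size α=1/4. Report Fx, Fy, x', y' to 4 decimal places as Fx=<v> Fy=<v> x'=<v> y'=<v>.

F_att = 1·(g−p) = 1·(-16,15) = (-16.0000,15.0000)
o1: d²=16 ≤ ρ²=43; F_rep = 27·(4,0)/16² = (0.4219,0.0000)
o2: d²=61 > ρ²=43 → inactive
o3: d²=338 > ρ²=43 → inactive
o4: d²=260 > ρ²=43 → inactive
F = F_att + ΣF_rep = (-15.5781,15.0000)
p' = p + 1/4·F = (3.1055,-0.2500)

Fx=-15.5781 Fy=15.0000 x'=3.1055 y'=-0.2500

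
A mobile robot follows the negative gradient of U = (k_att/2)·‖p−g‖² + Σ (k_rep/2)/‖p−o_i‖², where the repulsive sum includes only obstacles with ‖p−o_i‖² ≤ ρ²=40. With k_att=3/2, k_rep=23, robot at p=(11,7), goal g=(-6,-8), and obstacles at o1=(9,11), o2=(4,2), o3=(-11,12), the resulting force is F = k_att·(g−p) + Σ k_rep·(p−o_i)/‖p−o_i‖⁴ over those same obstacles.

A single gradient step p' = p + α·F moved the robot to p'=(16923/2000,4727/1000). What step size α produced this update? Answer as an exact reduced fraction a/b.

F_att = 3/2·(g−p) = 3/2·(-17,-15) = (-25.5000,-22.5000)
o1: d²=20 ≤ ρ²=40; F_rep = 23·(2,-4)/20² = (0.1150,-0.2300)
o2: d²=74 > ρ²=40 → inactive
o3: d²=509 > ρ²=40 → inactive
F = F_att + ΣF_rep = (-25.3850,-22.7300)
Δp = p'−p = (-2.5385,-2.2730); α = Δx/Fx = (-5077/2000) / (-5077/200) = 1/10
check: Δy/Fy = (-2273/1000) / (-2273/100) = 1/10 ✓

α = 1/10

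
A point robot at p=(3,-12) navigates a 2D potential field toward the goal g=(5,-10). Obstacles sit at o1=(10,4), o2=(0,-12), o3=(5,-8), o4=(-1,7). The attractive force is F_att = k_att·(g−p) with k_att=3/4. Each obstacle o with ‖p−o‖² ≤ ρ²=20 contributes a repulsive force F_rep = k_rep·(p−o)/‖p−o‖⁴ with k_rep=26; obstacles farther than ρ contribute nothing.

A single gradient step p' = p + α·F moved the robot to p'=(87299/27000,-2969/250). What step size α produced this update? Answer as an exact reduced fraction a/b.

α = 1/10

F_att = 3/4·(g−p) = 3/4·(2,2) = (1.5000,1.5000)
o1: d²=305 > ρ²=20 → inactive
o2: d²=9 ≤ ρ²=20; F_rep = 26·(3,0)/9² = (0.9630,0.0000)
o3: d²=20 ≤ ρ²=20; F_rep = 26·(-2,-4)/20² = (-0.1300,-0.2600)
o4: d²=377 > ρ²=20 → inactive
F = F_att + ΣF_rep = (2.3330,1.2400)
Δp = p'−p = (0.2333,0.1240); α = Δx/Fx = (6299/27000) / (6299/2700) = 1/10
check: Δy/Fy = (31/250) / (31/25) = 1/10 ✓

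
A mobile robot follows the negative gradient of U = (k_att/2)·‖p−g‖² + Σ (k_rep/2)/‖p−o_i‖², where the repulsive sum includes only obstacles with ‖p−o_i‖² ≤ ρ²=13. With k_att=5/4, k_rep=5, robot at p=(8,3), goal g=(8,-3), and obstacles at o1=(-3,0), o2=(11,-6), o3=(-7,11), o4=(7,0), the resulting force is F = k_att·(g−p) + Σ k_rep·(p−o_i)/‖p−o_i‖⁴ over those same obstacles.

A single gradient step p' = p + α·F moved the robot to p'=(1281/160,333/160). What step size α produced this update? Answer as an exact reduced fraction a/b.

F_att = 5/4·(g−p) = 5/4·(0,-6) = (0.0000,-7.5000)
o1: d²=130 > ρ²=13 → inactive
o2: d²=90 > ρ²=13 → inactive
o3: d²=289 > ρ²=13 → inactive
o4: d²=10 ≤ ρ²=13; F_rep = 5·(1,3)/10² = (0.0500,0.1500)
F = F_att + ΣF_rep = (0.0500,-7.3500)
Δp = p'−p = (0.0063,-0.9187); α = Δx/Fx = (1/160) / (1/20) = 1/8
check: Δy/Fy = (-147/160) / (-147/20) = 1/8 ✓

α = 1/8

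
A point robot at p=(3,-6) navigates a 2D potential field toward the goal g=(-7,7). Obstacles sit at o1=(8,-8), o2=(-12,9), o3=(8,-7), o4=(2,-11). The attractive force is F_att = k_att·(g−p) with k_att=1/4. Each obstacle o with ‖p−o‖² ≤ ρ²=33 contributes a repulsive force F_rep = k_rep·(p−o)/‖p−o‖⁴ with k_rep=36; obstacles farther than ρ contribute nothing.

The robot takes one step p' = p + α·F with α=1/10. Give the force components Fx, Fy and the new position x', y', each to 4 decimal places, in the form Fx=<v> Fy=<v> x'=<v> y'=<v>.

F_att = 1/4·(g−p) = 1/4·(-10,13) = (-2.5000,3.2500)
o1: d²=29 ≤ ρ²=33; F_rep = 36·(-5,2)/29² = (-0.2140,0.0856)
o2: d²=450 > ρ²=33 → inactive
o3: d²=26 ≤ ρ²=33; F_rep = 36·(-5,1)/26² = (-0.2663,0.0533)
o4: d²=26 ≤ ρ²=33; F_rep = 36·(1,5)/26² = (0.0533,0.2663)
F = F_att + ΣF_rep = (-2.9270,3.6551)
p' = p + 1/10·F = (2.7073,-5.6345)

Fx=-2.9270 Fy=3.6551 x'=2.7073 y'=-5.6345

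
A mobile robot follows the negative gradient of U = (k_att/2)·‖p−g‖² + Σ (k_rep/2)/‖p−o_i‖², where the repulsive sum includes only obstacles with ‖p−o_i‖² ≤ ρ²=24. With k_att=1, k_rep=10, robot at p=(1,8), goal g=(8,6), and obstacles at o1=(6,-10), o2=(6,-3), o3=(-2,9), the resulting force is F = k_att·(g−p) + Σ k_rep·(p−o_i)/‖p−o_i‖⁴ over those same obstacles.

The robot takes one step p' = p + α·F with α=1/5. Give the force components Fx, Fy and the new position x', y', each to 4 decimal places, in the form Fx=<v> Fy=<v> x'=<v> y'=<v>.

F_att = 1·(g−p) = 1·(7,-2) = (7.0000,-2.0000)
o1: d²=349 > ρ²=24 → inactive
o2: d²=146 > ρ²=24 → inactive
o3: d²=10 ≤ ρ²=24; F_rep = 10·(3,-1)/10² = (0.3000,-0.1000)
F = F_att + ΣF_rep = (7.3000,-2.1000)
p' = p + 1/5·F = (2.4600,7.5800)

Fx=7.3000 Fy=-2.1000 x'=2.4600 y'=7.5800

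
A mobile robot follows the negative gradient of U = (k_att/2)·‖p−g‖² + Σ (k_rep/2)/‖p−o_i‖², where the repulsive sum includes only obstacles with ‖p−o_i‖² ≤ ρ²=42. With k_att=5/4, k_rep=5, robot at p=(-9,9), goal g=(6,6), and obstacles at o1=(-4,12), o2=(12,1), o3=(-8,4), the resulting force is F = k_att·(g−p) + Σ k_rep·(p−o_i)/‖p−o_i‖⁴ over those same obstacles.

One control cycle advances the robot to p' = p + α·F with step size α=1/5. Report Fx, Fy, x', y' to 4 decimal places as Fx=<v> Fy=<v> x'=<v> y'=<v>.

Fx=18.7210 Fy=-3.7260 x'=-5.2558 y'=8.2548

F_att = 5/4·(g−p) = 5/4·(15,-3) = (18.7500,-3.7500)
o1: d²=34 ≤ ρ²=42; F_rep = 5·(-5,-3)/34² = (-0.0216,-0.0130)
o2: d²=505 > ρ²=42 → inactive
o3: d²=26 ≤ ρ²=42; F_rep = 5·(-1,5)/26² = (-0.0074,0.0370)
F = F_att + ΣF_rep = (18.7210,-3.7260)
p' = p + 1/5·F = (-5.2558,8.2548)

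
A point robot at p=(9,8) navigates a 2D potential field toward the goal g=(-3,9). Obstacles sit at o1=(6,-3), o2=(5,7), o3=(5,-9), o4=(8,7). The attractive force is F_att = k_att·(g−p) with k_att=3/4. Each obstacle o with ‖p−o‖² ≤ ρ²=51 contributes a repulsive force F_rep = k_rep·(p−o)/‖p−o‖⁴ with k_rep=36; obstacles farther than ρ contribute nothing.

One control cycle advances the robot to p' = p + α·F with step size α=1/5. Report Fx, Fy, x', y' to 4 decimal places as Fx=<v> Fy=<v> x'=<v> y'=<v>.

Fx=0.4983 Fy=9.8746 x'=9.0997 y'=9.9749

F_att = 3/4·(g−p) = 3/4·(-12,1) = (-9.0000,0.7500)
o1: d²=130 > ρ²=51 → inactive
o2: d²=17 ≤ ρ²=51; F_rep = 36·(4,1)/17² = (0.4983,0.1246)
o3: d²=305 > ρ²=51 → inactive
o4: d²=2 ≤ ρ²=51; F_rep = 36·(1,1)/2² = (9.0000,9.0000)
F = F_att + ΣF_rep = (0.4983,9.8746)
p' = p + 1/5·F = (9.0997,9.9749)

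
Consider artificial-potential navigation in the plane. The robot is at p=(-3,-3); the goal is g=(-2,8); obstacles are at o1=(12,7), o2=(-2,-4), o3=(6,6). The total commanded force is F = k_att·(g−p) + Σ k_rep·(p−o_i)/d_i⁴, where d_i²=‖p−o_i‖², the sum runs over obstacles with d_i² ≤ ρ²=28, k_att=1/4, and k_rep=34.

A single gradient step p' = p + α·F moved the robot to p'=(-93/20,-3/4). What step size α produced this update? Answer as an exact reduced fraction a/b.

F_att = 1/4·(g−p) = 1/4·(1,11) = (0.2500,2.7500)
o1: d²=325 > ρ²=28 → inactive
o2: d²=2 ≤ ρ²=28; F_rep = 34·(-1,1)/2² = (-8.5000,8.5000)
o3: d²=162 > ρ²=28 → inactive
F = F_att + ΣF_rep = (-8.2500,11.2500)
Δp = p'−p = (-1.6500,2.2500); α = Δx/Fx = (-33/20) / (-33/4) = 1/5
check: Δy/Fy = (9/4) / (45/4) = 1/5 ✓

α = 1/5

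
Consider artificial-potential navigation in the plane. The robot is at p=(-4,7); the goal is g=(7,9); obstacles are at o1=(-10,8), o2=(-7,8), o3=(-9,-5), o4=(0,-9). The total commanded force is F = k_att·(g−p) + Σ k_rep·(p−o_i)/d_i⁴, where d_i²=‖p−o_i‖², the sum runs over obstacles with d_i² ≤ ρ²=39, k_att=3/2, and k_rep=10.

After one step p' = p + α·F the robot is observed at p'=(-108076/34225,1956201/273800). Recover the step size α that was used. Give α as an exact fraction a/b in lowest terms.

F_att = 3/2·(g−p) = 3/2·(11,2) = (16.5000,3.0000)
o1: d²=37 ≤ ρ²=39; F_rep = 10·(6,-1)/37² = (0.0438,-0.0073)
o2: d²=10 ≤ ρ²=39; F_rep = 10·(3,-1)/10² = (0.3000,-0.1000)
o3: d²=169 > ρ²=39 → inactive
o4: d²=272 > ρ²=39 → inactive
F = F_att + ΣF_rep = (16.8438,2.8927)
Δp = p'−p = (0.8422,0.1446); α = Δx/Fx = (28824/34225) / (115296/6845) = 1/20
check: Δy/Fy = (39601/273800) / (39601/13690) = 1/20 ✓

α = 1/20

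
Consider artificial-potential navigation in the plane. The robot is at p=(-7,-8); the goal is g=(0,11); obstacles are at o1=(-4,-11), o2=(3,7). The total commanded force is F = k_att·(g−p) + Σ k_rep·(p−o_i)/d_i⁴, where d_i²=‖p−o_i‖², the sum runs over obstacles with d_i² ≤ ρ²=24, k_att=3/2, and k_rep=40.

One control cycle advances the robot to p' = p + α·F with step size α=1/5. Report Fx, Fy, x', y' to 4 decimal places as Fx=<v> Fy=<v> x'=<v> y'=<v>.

Fx=10.1296 Fy=28.8704 x'=-4.9741 y'=-2.2259

F_att = 3/2·(g−p) = 3/2·(7,19) = (10.5000,28.5000)
o1: d²=18 ≤ ρ²=24; F_rep = 40·(-3,3)/18² = (-0.3704,0.3704)
o2: d²=325 > ρ²=24 → inactive
F = F_att + ΣF_rep = (10.1296,28.8704)
p' = p + 1/5·F = (-4.9741,-2.2259)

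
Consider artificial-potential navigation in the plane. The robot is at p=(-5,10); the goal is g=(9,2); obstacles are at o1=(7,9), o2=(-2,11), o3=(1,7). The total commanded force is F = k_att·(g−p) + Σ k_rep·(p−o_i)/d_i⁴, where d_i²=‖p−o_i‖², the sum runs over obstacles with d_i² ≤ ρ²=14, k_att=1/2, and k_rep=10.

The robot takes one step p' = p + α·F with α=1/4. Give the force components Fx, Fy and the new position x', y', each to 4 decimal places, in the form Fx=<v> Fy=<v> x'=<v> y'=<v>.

F_att = 1/2·(g−p) = 1/2·(14,-8) = (7.0000,-4.0000)
o1: d²=145 > ρ²=14 → inactive
o2: d²=10 ≤ ρ²=14; F_rep = 10·(-3,-1)/10² = (-0.3000,-0.1000)
o3: d²=45 > ρ²=14 → inactive
F = F_att + ΣF_rep = (6.7000,-4.1000)
p' = p + 1/4·F = (-3.3250,8.9750)

Fx=6.7000 Fy=-4.1000 x'=-3.3250 y'=8.9750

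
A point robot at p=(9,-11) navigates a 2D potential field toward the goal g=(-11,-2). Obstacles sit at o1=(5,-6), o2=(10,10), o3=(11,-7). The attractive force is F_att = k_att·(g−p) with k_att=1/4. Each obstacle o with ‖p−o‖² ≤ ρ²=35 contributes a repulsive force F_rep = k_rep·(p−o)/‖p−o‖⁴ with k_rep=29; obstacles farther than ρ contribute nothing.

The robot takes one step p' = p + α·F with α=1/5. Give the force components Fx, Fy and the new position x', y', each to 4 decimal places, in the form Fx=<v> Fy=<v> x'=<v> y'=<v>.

F_att = 1/4·(g−p) = 1/4·(-20,9) = (-5.0000,2.2500)
o1: d²=41 > ρ²=35 → inactive
o2: d²=442 > ρ²=35 → inactive
o3: d²=20 ≤ ρ²=35; F_rep = 29·(-2,-4)/20² = (-0.1450,-0.2900)
F = F_att + ΣF_rep = (-5.1450,1.9600)
p' = p + 1/5·F = (7.9710,-10.6080)

Fx=-5.1450 Fy=1.9600 x'=7.9710 y'=-10.6080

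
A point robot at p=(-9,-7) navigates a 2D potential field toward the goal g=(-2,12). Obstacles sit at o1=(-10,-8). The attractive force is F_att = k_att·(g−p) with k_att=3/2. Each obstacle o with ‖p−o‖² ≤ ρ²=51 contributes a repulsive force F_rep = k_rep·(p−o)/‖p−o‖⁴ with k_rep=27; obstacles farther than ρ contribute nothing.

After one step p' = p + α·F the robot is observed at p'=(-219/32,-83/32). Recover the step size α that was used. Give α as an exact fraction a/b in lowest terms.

α = 1/8

F_att = 3/2·(g−p) = 3/2·(7,19) = (10.5000,28.5000)
o1: d²=2 ≤ ρ²=51; F_rep = 27·(1,1)/2² = (6.7500,6.7500)
F = F_att + ΣF_rep = (17.2500,35.2500)
Δp = p'−p = (2.1562,4.4062); α = Δx/Fx = (69/32) / (69/4) = 1/8
check: Δy/Fy = (141/32) / (141/4) = 1/8 ✓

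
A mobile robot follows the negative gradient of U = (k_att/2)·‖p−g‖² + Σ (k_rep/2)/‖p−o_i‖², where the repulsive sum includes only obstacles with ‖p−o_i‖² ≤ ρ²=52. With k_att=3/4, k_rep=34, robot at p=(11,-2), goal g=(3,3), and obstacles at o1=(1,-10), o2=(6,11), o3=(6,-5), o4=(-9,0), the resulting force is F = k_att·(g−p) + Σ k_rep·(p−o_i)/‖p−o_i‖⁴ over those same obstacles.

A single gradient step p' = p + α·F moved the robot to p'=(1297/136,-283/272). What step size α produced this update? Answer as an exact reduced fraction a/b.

α = 1/4

F_att = 3/4·(g−p) = 3/4·(-8,5) = (-6.0000,3.7500)
o1: d²=164 > ρ²=52 → inactive
o2: d²=194 > ρ²=52 → inactive
o3: d²=34 ≤ ρ²=52; F_rep = 34·(5,3)/34² = (0.1471,0.0882)
o4: d²=404 > ρ²=52 → inactive
F = F_att + ΣF_rep = (-5.8529,3.8382)
Δp = p'−p = (-1.4632,0.9596); α = Δx/Fx = (-199/136) / (-199/34) = 1/4
check: Δy/Fy = (261/272) / (261/68) = 1/4 ✓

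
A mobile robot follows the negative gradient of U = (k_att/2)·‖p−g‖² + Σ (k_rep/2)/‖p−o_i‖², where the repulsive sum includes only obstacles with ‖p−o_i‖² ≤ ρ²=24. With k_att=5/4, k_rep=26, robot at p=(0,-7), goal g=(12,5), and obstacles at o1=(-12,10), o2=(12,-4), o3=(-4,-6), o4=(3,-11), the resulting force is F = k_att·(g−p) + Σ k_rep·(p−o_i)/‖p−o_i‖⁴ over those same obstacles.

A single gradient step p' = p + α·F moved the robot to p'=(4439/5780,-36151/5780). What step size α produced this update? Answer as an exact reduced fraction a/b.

α = 1/20

F_att = 5/4·(g−p) = 5/4·(12,12) = (15.0000,15.0000)
o1: d²=433 > ρ²=24 → inactive
o2: d²=153 > ρ²=24 → inactive
o3: d²=17 ≤ ρ²=24; F_rep = 26·(4,-1)/17² = (0.3599,-0.0900)
o4: d²=25 > ρ²=24 → inactive
F = F_att + ΣF_rep = (15.3599,14.9100)
Δp = p'−p = (0.7680,0.7455); α = Δx/Fx = (4439/5780) / (4439/289) = 1/20
check: Δy/Fy = (4309/5780) / (4309/289) = 1/20 ✓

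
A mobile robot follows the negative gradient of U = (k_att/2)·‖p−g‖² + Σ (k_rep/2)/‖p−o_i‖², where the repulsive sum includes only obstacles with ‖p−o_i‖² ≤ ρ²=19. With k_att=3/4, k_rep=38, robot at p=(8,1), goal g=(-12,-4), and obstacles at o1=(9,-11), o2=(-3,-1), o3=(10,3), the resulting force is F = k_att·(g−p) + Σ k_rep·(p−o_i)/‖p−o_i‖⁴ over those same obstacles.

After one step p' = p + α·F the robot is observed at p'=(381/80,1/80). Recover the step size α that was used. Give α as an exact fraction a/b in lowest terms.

α = 1/5

F_att = 3/4·(g−p) = 3/4·(-20,-5) = (-15.0000,-3.7500)
o1: d²=145 > ρ²=19 → inactive
o2: d²=125 > ρ²=19 → inactive
o3: d²=8 ≤ ρ²=19; F_rep = 38·(-2,-2)/8² = (-1.1875,-1.1875)
F = F_att + ΣF_rep = (-16.1875,-4.9375)
Δp = p'−p = (-3.2375,-0.9875); α = Δx/Fx = (-259/80) / (-259/16) = 1/5
check: Δy/Fy = (-79/80) / (-79/16) = 1/5 ✓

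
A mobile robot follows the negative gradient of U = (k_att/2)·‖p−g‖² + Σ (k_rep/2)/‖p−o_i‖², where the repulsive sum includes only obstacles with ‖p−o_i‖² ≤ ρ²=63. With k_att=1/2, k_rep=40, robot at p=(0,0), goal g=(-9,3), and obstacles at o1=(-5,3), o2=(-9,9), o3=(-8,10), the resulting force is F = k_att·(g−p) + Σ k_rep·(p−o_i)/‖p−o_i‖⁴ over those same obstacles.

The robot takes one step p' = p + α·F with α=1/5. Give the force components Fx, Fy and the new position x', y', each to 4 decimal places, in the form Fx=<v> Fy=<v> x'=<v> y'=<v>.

Fx=-4.3270 Fy=1.3962 x'=-0.8654 y'=0.2792

F_att = 1/2·(g−p) = 1/2·(-9,3) = (-4.5000,1.5000)
o1: d²=34 ≤ ρ²=63; F_rep = 40·(5,-3)/34² = (0.1730,-0.1038)
o2: d²=162 > ρ²=63 → inactive
o3: d²=164 > ρ²=63 → inactive
F = F_att + ΣF_rep = (-4.3270,1.3962)
p' = p + 1/5·F = (-0.8654,0.2792)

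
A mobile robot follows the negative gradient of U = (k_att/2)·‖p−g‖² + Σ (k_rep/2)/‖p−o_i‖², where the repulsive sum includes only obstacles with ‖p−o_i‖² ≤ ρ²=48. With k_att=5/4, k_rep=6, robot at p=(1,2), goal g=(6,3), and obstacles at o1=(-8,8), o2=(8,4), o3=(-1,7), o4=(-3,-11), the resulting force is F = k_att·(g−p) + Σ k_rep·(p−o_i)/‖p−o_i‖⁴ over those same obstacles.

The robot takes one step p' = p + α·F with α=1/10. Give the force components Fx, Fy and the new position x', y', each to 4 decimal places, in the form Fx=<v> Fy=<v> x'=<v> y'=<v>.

Fx=6.2643 Fy=1.2143 x'=1.6264 y'=2.1214

F_att = 5/4·(g−p) = 5/4·(5,1) = (6.2500,1.2500)
o1: d²=117 > ρ²=48 → inactive
o2: d²=53 > ρ²=48 → inactive
o3: d²=29 ≤ ρ²=48; F_rep = 6·(2,-5)/29² = (0.0143,-0.0357)
o4: d²=185 > ρ²=48 → inactive
F = F_att + ΣF_rep = (6.2643,1.2143)
p' = p + 1/10·F = (1.6264,2.1214)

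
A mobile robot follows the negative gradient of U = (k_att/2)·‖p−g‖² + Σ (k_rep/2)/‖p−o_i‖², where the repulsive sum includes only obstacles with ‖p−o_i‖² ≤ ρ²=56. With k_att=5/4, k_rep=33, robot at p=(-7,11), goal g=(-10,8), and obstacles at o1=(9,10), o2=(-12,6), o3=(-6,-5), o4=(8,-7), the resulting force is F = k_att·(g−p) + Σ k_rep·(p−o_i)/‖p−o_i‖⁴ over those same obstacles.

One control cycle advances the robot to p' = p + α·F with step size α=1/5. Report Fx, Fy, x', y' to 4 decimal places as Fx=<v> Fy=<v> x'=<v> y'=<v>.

Fx=-3.6840 Fy=-3.6840 x'=-7.7368 y'=10.2632

F_att = 5/4·(g−p) = 5/4·(-3,-3) = (-3.7500,-3.7500)
o1: d²=257 > ρ²=56 → inactive
o2: d²=50 ≤ ρ²=56; F_rep = 33·(5,5)/50² = (0.0660,0.0660)
o3: d²=257 > ρ²=56 → inactive
o4: d²=549 > ρ²=56 → inactive
F = F_att + ΣF_rep = (-3.6840,-3.6840)
p' = p + 1/5·F = (-7.7368,10.2632)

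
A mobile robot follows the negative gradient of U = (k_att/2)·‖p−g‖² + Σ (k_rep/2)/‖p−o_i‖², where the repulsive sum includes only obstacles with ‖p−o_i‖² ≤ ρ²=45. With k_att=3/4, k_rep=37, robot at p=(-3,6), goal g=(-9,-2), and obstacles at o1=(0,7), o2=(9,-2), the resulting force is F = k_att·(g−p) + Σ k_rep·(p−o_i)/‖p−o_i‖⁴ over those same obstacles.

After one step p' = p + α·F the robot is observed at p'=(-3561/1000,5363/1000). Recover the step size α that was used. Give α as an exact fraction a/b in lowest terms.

α = 1/10

F_att = 3/4·(g−p) = 3/4·(-6,-8) = (-4.5000,-6.0000)
o1: d²=10 ≤ ρ²=45; F_rep = 37·(-3,-1)/10² = (-1.1100,-0.3700)
o2: d²=208 > ρ²=45 → inactive
F = F_att + ΣF_rep = (-5.6100,-6.3700)
Δp = p'−p = (-0.5610,-0.6370); α = Δx/Fx = (-561/1000) / (-561/100) = 1/10
check: Δy/Fy = (-637/1000) / (-637/100) = 1/10 ✓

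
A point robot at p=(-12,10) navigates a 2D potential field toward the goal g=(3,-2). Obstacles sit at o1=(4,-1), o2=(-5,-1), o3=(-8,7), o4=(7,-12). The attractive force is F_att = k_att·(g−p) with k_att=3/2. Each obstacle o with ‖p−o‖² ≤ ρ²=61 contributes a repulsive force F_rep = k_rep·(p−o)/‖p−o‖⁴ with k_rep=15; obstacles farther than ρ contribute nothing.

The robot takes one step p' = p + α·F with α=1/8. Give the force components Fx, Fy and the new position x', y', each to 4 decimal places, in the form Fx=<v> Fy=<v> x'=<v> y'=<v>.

Fx=22.4040 Fy=-17.9280 x'=-9.1995 y'=7.7590

F_att = 3/2·(g−p) = 3/2·(15,-12) = (22.5000,-18.0000)
o1: d²=377 > ρ²=61 → inactive
o2: d²=170 > ρ²=61 → inactive
o3: d²=25 ≤ ρ²=61; F_rep = 15·(-4,3)/25² = (-0.0960,0.0720)
o4: d²=845 > ρ²=61 → inactive
F = F_att + ΣF_rep = (22.4040,-17.9280)
p' = p + 1/8·F = (-9.1995,7.7590)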